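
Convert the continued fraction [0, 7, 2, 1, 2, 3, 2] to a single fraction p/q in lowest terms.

Using pₖ = aₖpₖ₋₁ + pₖ₋₂ and qₖ = aₖqₖ₋₁ + qₖ₋₂:
  k=0: a=0, p=0, q=1
  k=1: a=7, p=1, q=7
  k=2: a=2, p=2, q=15
  k=3: a=1, p=3, q=22
  k=4: a=2, p=8, q=59
  k=5: a=3, p=27, q=199
  k=6: a=2, p=62, q=457

62/457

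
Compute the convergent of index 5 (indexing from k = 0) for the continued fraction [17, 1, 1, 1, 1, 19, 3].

Using pₖ = aₖpₖ₋₁ + pₖ₋₂, qₖ = aₖqₖ₋₁ + qₖ₋₂ (with p₋₁=1, p₋₂=0, q₋₁=0, q₋₂=1):
  k=0: a=17, p=17, q=1
  k=1: a=1, p=18, q=1
  k=2: a=1, p=35, q=2
  k=3: a=1, p=53, q=3
  k=4: a=1, p=88, q=5
  k=5: a=19, p=1725, q=98

1725/98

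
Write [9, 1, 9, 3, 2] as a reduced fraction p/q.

713/72

Using pₖ = aₖpₖ₋₁ + pₖ₋₂ and qₖ = aₖqₖ₋₁ + qₖ₋₂:
  k=0: a=9, p=9, q=1
  k=1: a=1, p=10, q=1
  k=2: a=9, p=99, q=10
  k=3: a=3, p=307, q=31
  k=4: a=2, p=713, q=72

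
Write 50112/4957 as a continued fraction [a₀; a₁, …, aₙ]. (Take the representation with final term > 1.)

[10; 9, 6, 1, 6, 5, 2]

50112 = 10*4957 + 542
4957 = 9*542 + 79
542 = 6*79 + 68
79 = 1*68 + 11
68 = 6*11 + 2
11 = 5*2 + 1
2 = 2*1 + 0  (stop)
So 50112/4957 = [10; 9, 6, 1, 6, 5, 2].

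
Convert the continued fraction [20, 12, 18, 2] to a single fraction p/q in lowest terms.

Fold from the inside: start with 2/1.
  18 + 1/2 = 37/2
  12 + 2/37 = 446/37
  20 + 37/446 = 8957/446

8957/446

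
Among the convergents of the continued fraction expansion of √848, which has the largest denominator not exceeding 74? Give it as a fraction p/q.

√848 = [29; 8, 3, 3, 3, 8, 58, …] (period length 6).
Convergents:
  p_0/q_0 = 29/1
  p_1/q_1 = 233/8
  p_2/q_2 = 728/25
  p_3/q_3 = 2417/83
q_2 = 25 ≤ 74 < 83 = q_3, so the answer is 728/25.

728/25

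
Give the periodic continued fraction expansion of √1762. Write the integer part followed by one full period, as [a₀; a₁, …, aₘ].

a₀ = ⌊√1762⌋ = 41.
With m₀=0, d₀=1 and mₖ₊₁ = dₖaₖ − mₖ, dₖ₊₁ = (n − mₖ₊₁²)/dₖ, aₖ₊₁ = ⌊(a₀+mₖ₊₁)/dₖ₊₁⌋:
  k=1: m=41, d=81, a=1
  k=2: m=40, d=2, a=40
  k=3: m=40, d=81, a=1
  k=4: m=41, d=1, a=82
d=1 and a=2a₀=82 at k=4, so the next step gives (m, d) = (41, 81) again — its k=1 value — and the period has length 4.

[41; 1, 40, 1, 82]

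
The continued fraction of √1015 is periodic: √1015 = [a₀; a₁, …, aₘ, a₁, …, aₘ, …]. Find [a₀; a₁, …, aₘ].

[31; 1, 6, 10, 2, 10, 6, 1, 62]

a₀ = ⌊√1015⌋ = 31.
With m₀=0, d₀=1 and mₖ₊₁ = dₖaₖ − mₖ, dₖ₊₁ = (n − mₖ₊₁²)/dₖ, aₖ₊₁ = ⌊(a₀+mₖ₊₁)/dₖ₊₁⌋:
  k=1: m=31, d=54, a=1
  k=2: m=23, d=9, a=6
  k=3: m=31, d=6, a=10
  k=4: m=29, d=29, a=2
  k=5: m=29, d=6, a=10
  k=6: m=31, d=9, a=6
  k=7: m=23, d=54, a=1
  k=8: m=31, d=1, a=62
d=1 and a=2a₀=62 at k=8, so the next step gives (m, d) = (31, 54) again — its k=1 value — and the period has length 8.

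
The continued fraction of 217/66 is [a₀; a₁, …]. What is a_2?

2

217 = 3·66 + 19   →  a_0 = 3
66 = 3·19 + 9   →  a_1 = 3
19 = 2·9 + 1   →  a_2 = 2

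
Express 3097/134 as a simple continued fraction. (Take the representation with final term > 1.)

[23; 8, 1, 14]

3097 = 23*134 + 15
134 = 8*15 + 14
15 = 1*14 + 1
14 = 14*1 + 0  (stop)
So 3097/134 = [23; 8, 1, 14].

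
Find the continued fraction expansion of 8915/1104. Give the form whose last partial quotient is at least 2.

[8; 13, 3, 3, 8]

8915 = 8*1104 + 83
1104 = 13*83 + 25
83 = 3*25 + 8
25 = 3*8 + 1
8 = 8*1 + 0  (stop)
So 8915/1104 = [8; 13, 3, 3, 8].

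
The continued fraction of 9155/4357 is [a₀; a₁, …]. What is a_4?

3

9155 = 2·4357 + 441   →  a_0 = 2
4357 = 9·441 + 388   →  a_1 = 9
441 = 1·388 + 53   →  a_2 = 1
388 = 7·53 + 17   →  a_3 = 7
53 = 3·17 + 2   →  a_4 = 3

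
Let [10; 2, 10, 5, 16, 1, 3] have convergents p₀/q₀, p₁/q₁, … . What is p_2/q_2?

220/21

Using pₖ = aₖpₖ₋₁ + pₖ₋₂, qₖ = aₖqₖ₋₁ + qₖ₋₂ (with p₋₁=1, p₋₂=0, q₋₁=0, q₋₂=1):
  k=0: a=10, p=10, q=1
  k=1: a=2, p=21, q=2
  k=2: a=10, p=220, q=21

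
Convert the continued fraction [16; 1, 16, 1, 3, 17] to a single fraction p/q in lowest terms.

Fold from the inside: start with 17/1.
  3 + 1/17 = 52/17
  1 + 17/52 = 69/52
  16 + 52/69 = 1156/69
  1 + 69/1156 = 1225/1156
  16 + 1156/1225 = 20756/1225

20756/1225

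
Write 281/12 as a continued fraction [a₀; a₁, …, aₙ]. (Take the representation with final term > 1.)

[23; 2, 2, 2]

281 = 23·12 + 5
12 = 2·5 + 2
5 = 2·2 + 1
2 = 2·1 + 0  (stop)
So 281/12 = [23; 2, 2, 2].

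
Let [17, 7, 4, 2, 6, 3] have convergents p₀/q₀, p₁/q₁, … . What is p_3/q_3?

Using pₖ = aₖpₖ₋₁ + pₖ₋₂, qₖ = aₖqₖ₋₁ + qₖ₋₂ (with p₋₁=1, p₋₂=0, q₋₁=0, q₋₂=1):
  k=0: a=17, p=17, q=1
  k=1: a=7, p=120, q=7
  k=2: a=4, p=497, q=29
  k=3: a=2, p=1114, q=65

1114/65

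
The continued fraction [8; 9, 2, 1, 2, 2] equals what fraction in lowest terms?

1443/178

Fold from the inside: start with 2/1.
  2 + 1/2 = 5/2
  1 + 2/5 = 7/5
  2 + 5/7 = 19/7
  9 + 7/19 = 178/19
  8 + 19/178 = 1443/178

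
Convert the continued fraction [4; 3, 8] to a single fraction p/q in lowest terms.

Fold from the inside: start with 8/1.
  3 + 1/8 = 25/8
  4 + 8/25 = 108/25

108/25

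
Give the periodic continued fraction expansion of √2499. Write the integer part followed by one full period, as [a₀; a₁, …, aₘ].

a₀ = ⌊√2499⌋ = 49.

[49; 1, 98]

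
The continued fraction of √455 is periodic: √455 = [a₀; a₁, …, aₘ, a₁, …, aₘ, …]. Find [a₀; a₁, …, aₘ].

[21; 3, 42]

a₀ = ⌊√455⌋ = 21.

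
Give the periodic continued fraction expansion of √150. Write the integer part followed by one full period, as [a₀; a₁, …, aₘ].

a₀ = ⌊√150⌋ = 12.
With m₀=0, d₀=1 and mₖ₊₁ = dₖaₖ − mₖ, dₖ₊₁ = (n − mₖ₊₁²)/dₖ, aₖ₊₁ = ⌊(a₀+mₖ₊₁)/dₖ₊₁⌋:
  k=1: m=12, d=6, a=4
  k=2: m=12, d=1, a=24
d=1 and a=2a₀=24 at k=2, so the next step gives (m, d) = (12, 6) again — its k=1 value — and the period has length 2.

[12; 4, 24]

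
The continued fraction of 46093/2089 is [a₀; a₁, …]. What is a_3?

46093 = 22·2089 + 135   →  a_0 = 22
2089 = 15·135 + 64   →  a_1 = 15
135 = 2·64 + 7   →  a_2 = 2
64 = 9·7 + 1   →  a_3 = 9

9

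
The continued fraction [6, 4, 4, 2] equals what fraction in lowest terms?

Fold from the inside: start with 2/1.
  4 + 1/2 = 9/2
  4 + 2/9 = 38/9
  6 + 9/38 = 237/38

237/38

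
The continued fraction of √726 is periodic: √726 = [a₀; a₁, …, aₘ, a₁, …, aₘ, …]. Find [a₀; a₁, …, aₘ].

[26; 1, 16, 1, 52]

a₀ = ⌊√726⌋ = 26.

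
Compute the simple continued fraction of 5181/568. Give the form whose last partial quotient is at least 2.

[9; 8, 4, 3, 5]

5181 = 9×568 + 69
568 = 8×69 + 16
69 = 4×16 + 5
16 = 3×5 + 1
5 = 5×1 + 0  (stop)
So 5181/568 = [9; 8, 4, 3, 5].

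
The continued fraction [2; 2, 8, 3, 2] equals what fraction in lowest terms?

304/123

Using pₖ = aₖpₖ₋₁ + pₖ₋₂ and qₖ = aₖqₖ₋₁ + qₖ₋₂:
  k=0: a=2, p=2, q=1
  k=1: a=2, p=5, q=2
  k=2: a=8, p=42, q=17
  k=3: a=3, p=131, q=53
  k=4: a=2, p=304, q=123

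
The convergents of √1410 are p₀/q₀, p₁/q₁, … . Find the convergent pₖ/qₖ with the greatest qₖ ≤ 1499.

√1410 = [37; 1, 1, 4, 1, 1, 74, …] (period length 6).
Convergents:
  p_0/q_0 = 37/1
  p_1/q_1 = 38/1
  p_2/q_2 = 75/2
  p_3/q_3 = 338/9
  p_4/q_4 = 413/11
  p_5/q_5 = 751/20
  p_6/q_6 = 55987/1491
  p_7/q_7 = 56738/1511
q_6 = 1491 ≤ 1499 < 1511 = q_7, so the answer is 55987/1491.

55987/1491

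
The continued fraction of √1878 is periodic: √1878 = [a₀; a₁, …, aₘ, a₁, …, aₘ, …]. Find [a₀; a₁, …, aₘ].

a₀ = ⌊√1878⌋ = 43.

[43; 2, 1, 42, 1, 2, 86]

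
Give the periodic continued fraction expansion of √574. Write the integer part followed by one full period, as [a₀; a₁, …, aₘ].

a₀ = ⌊√574⌋ = 23.

[23; 1, 22, 1, 46]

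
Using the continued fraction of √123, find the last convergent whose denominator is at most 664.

2695/243

√123 = [11; 11, 22, …] (period length 2).
Convergents:
  p_0/q_0 = 11/1
  p_1/q_1 = 122/11
  p_2/q_2 = 2695/243
  p_3/q_3 = 29767/2684
q_2 = 243 ≤ 664 < 2684 = q_3, so the answer is 2695/243.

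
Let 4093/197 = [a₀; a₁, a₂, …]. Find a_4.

4093 = 20·197 + 153   →  a_0 = 20
197 = 1·153 + 44   →  a_1 = 1
153 = 3·44 + 21   →  a_2 = 3
44 = 2·21 + 2   →  a_3 = 2
21 = 10·2 + 1   →  a_4 = 10

10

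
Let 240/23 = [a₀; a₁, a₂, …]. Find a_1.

240 = 10·23 + 10   →  a_0 = 10
23 = 2·10 + 3   →  a_1 = 2

2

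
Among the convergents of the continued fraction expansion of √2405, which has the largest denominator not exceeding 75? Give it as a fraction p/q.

2403/49

√2405 = [49; 24, 1, 1, 24, 98, …] (period length 5).
Convergents:
  p_0/q_0 = 49/1
  p_1/q_1 = 1177/24
  p_2/q_2 = 1226/25
  p_3/q_3 = 2403/49
  p_4/q_4 = 58898/1201
q_3 = 49 ≤ 75 < 1201 = q_4, so the answer is 2403/49.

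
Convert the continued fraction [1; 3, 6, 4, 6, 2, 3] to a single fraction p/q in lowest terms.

4855/3688

Fold from the inside: start with 3/1.
  2 + 1/3 = 7/3
  6 + 3/7 = 45/7
  4 + 7/45 = 187/45
  6 + 45/187 = 1167/187
  3 + 187/1167 = 3688/1167
  1 + 1167/3688 = 4855/3688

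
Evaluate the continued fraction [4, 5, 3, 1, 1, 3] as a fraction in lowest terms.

Using pₖ = aₖpₖ₋₁ + pₖ₋₂ and qₖ = aₖqₖ₋₁ + qₖ₋₂:
  k=0: a=4, p=4, q=1
  k=1: a=5, p=21, q=5
  k=2: a=3, p=67, q=16
  k=3: a=1, p=88, q=21
  k=4: a=1, p=155, q=37
  k=5: a=3, p=553, q=132

553/132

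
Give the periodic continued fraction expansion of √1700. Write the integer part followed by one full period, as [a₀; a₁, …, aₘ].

a₀ = ⌊√1700⌋ = 41.

[41; 4, 3, 20, 3, 4, 82]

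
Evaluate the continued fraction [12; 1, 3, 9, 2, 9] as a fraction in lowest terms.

Using pₖ = aₖpₖ₋₁ + pₖ₋₂ and qₖ = aₖqₖ₋₁ + qₖ₋₂:
  k=0: a=12, p=12, q=1
  k=1: a=1, p=13, q=1
  k=2: a=3, p=51, q=4
  k=3: a=9, p=472, q=37
  k=4: a=2, p=995, q=78
  k=5: a=9, p=9427, q=739

9427/739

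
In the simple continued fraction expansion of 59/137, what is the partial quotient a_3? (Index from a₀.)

9

59 = 0·137 + 59   →  a_0 = 0
137 = 2·59 + 19   →  a_1 = 2
59 = 3·19 + 2   →  a_2 = 3
19 = 9·2 + 1   →  a_3 = 9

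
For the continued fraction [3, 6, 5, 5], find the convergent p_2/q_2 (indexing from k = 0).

98/31

Using pₖ = aₖpₖ₋₁ + pₖ₋₂, qₖ = aₖqₖ₋₁ + qₖ₋₂ (with p₋₁=1, p₋₂=0, q₋₁=0, q₋₂=1):
  k=0: a=3, p=3, q=1
  k=1: a=6, p=19, q=6
  k=2: a=5, p=98, q=31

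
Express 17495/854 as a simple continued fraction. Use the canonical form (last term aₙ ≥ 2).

[20; 2, 17, 3, 2, 3]

17495 = 20·854 + 415
854 = 2·415 + 24
415 = 17·24 + 7
24 = 3·7 + 3
7 = 2·3 + 1
3 = 3·1 + 0  (stop)
So 17495/854 = [20; 2, 17, 3, 2, 3].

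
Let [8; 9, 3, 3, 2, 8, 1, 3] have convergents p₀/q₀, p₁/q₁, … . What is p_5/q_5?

14634/1805

Using pₖ = aₖpₖ₋₁ + pₖ₋₂, qₖ = aₖqₖ₋₁ + qₖ₋₂ (with p₋₁=1, p₋₂=0, q₋₁=0, q₋₂=1):
  k=0: a=8, p=8, q=1
  k=1: a=9, p=73, q=9
  k=2: a=3, p=227, q=28
  k=3: a=3, p=754, q=93
  k=4: a=2, p=1735, q=214
  k=5: a=8, p=14634, q=1805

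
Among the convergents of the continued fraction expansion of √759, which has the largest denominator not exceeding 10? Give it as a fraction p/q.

248/9

√759 = [27; 1, 1, 4, 1, 1, 54, …] (period length 6).
Convergents:
  p_0/q_0 = 27/1
  p_1/q_1 = 28/1
  p_2/q_2 = 55/2
  p_3/q_3 = 248/9
  p_4/q_4 = 303/11
q_3 = 9 ≤ 10 < 11 = q_4, so the answer is 248/9.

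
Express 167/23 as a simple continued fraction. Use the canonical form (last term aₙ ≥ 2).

[7; 3, 1, 5]

167 = 7*23 + 6
23 = 3*6 + 5
6 = 1*5 + 1
5 = 5*1 + 0  (stop)
So 167/23 = [7; 3, 1, 5].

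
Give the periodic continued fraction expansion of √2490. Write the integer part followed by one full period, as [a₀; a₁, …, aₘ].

a₀ = ⌊√2490⌋ = 49.
With m₀=0, d₀=1 and mₖ₊₁ = dₖaₖ − mₖ, dₖ₊₁ = (n − mₖ₊₁²)/dₖ, aₖ₊₁ = ⌊(a₀+mₖ₊₁)/dₖ₊₁⌋:
  k=1: m=49, d=89, a=1
  k=2: m=40, d=10, a=8
  k=3: m=40, d=89, a=1
  k=4: m=49, d=1, a=98
d=1 and a=2a₀=98 at k=4, so the next step gives (m, d) = (49, 89) again — its k=1 value — and the period has length 4.

[49; 1, 8, 1, 98]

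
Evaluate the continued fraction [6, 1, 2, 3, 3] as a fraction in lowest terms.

221/33

Fold from the inside: start with 3/1.
  3 + 1/3 = 10/3
  2 + 3/10 = 23/10
  1 + 10/23 = 33/23
  6 + 23/33 = 221/33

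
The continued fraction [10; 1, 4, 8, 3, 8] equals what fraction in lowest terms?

11507/1065

Using pₖ = aₖpₖ₋₁ + pₖ₋₂ and qₖ = aₖqₖ₋₁ + qₖ₋₂:
  k=0: a=10, p=10, q=1
  k=1: a=1, p=11, q=1
  k=2: a=4, p=54, q=5
  k=3: a=8, p=443, q=41
  k=4: a=3, p=1383, q=128
  k=5: a=8, p=11507, q=1065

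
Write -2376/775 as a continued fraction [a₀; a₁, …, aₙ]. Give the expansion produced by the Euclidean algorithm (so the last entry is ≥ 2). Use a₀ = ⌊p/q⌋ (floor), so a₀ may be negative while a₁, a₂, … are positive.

-2376 = -4·775 + 724
775 = 1·724 + 51
724 = 14·51 + 10
51 = 5·10 + 1
10 = 10·1 + 0  (stop)
So -2376/775 = [-4; 1, 14, 5, 10].

[-4; 1, 14, 5, 10]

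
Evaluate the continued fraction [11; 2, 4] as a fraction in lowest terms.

Using pₖ = aₖpₖ₋₁ + pₖ₋₂ and qₖ = aₖqₖ₋₁ + qₖ₋₂:
  k=0: a=11, p=11, q=1
  k=1: a=2, p=23, q=2
  k=2: a=4, p=103, q=9

103/9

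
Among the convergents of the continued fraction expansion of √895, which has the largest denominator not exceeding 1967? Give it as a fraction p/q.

√895 = [29; 1, 10, 1, 58, …] (period length 4).
Convergents:
  p_0/q_0 = 29/1
  p_1/q_1 = 30/1
  p_2/q_2 = 329/11
  p_3/q_3 = 359/12
  p_4/q_4 = 21151/707
  p_5/q_5 = 21510/719
  p_6/q_6 = 236251/7897
q_5 = 719 ≤ 1967 < 7897 = q_6, so the answer is 21510/719.

21510/719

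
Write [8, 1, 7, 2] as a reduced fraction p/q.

Fold from the inside: start with 2/1.
  7 + 1/2 = 15/2
  1 + 2/15 = 17/15
  8 + 15/17 = 151/17

151/17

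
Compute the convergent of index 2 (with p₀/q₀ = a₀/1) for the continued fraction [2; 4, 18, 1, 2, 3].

Using pₖ = aₖpₖ₋₁ + pₖ₋₂, qₖ = aₖqₖ₋₁ + qₖ₋₂ (with p₋₁=1, p₋₂=0, q₋₁=0, q₋₂=1):
  k=0: a=2, p=2, q=1
  k=1: a=4, p=9, q=4
  k=2: a=18, p=164, q=73

164/73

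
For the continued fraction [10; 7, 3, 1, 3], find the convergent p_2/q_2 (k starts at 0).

223/22

Using pₖ = aₖpₖ₋₁ + pₖ₋₂, qₖ = aₖqₖ₋₁ + qₖ₋₂ (with p₋₁=1, p₋₂=0, q₋₁=0, q₋₂=1):
  k=0: a=10, p=10, q=1
  k=1: a=7, p=71, q=7
  k=2: a=3, p=223, q=22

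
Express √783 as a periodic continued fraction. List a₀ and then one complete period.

[27; 1, 54]

a₀ = ⌊√783⌋ = 27.
With m₀=0, d₀=1 and mₖ₊₁ = dₖaₖ − mₖ, dₖ₊₁ = (n − mₖ₊₁²)/dₖ, aₖ₊₁ = ⌊(a₀+mₖ₊₁)/dₖ₊₁⌋:
  k=1: m=27, d=54, a=1
  k=2: m=27, d=1, a=54
d=1 and a=2a₀=54 at k=2, so the next step gives (m, d) = (27, 54) again — its k=1 value — and the period has length 2.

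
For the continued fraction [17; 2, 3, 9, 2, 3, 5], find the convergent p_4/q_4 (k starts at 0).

2388/137

Using pₖ = aₖpₖ₋₁ + pₖ₋₂, qₖ = aₖqₖ₋₁ + qₖ₋₂ (with p₋₁=1, p₋₂=0, q₋₁=0, q₋₂=1):
  k=0: a=17, p=17, q=1
  k=1: a=2, p=35, q=2
  k=2: a=3, p=122, q=7
  k=3: a=9, p=1133, q=65
  k=4: a=2, p=2388, q=137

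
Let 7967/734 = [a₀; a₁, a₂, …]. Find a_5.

7967 = 10·734 + 627   →  a_0 = 10
734 = 1·627 + 107   →  a_1 = 1
627 = 5·107 + 92   →  a_2 = 5
107 = 1·92 + 15   →  a_3 = 1
92 = 6·15 + 2   →  a_4 = 6
15 = 7·2 + 1   →  a_5 = 7

7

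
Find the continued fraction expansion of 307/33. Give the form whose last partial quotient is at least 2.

307 = 9·33 + 10
33 = 3·10 + 3
10 = 3·3 + 1
3 = 3·1 + 0  (stop)
So 307/33 = [9; 3, 3, 3].

[9; 3, 3, 3]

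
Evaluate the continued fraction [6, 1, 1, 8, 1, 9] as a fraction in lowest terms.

Fold from the inside: start with 9/1.
  1 + 1/9 = 10/9
  8 + 9/10 = 89/10
  1 + 10/89 = 99/89
  1 + 89/99 = 188/99
  6 + 99/188 = 1227/188

1227/188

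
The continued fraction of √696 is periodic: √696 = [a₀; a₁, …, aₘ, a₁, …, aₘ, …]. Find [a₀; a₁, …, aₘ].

[26; 2, 1, 1, 1, 1, 1, 2, 52]

a₀ = ⌊√696⌋ = 26.
With m₀=0, d₀=1 and mₖ₊₁ = dₖaₖ − mₖ, dₖ₊₁ = (n − mₖ₊₁²)/dₖ, aₖ₊₁ = ⌊(a₀+mₖ₊₁)/dₖ₊₁⌋:
  k=1: m=26, d=20, a=2
  k=2: m=14, d=25, a=1
  k=3: m=11, d=23, a=1
  k=4: m=12, d=24, a=1
  k=5: m=12, d=23, a=1
  k=6: m=11, d=25, a=1
  k=7: m=14, d=20, a=2
  k=8: m=26, d=1, a=52
d=1 and a=2a₀=52 at k=8, so the next step gives (m, d) = (26, 20) again — its k=1 value — and the period has length 8.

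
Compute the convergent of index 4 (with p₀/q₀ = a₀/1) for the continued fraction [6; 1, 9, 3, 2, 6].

Using pₖ = aₖpₖ₋₁ + pₖ₋₂, qₖ = aₖqₖ₋₁ + qₖ₋₂ (with p₋₁=1, p₋₂=0, q₋₁=0, q₋₂=1):
  k=0: a=6, p=6, q=1
  k=1: a=1, p=7, q=1
  k=2: a=9, p=69, q=10
  k=3: a=3, p=214, q=31
  k=4: a=2, p=497, q=72

497/72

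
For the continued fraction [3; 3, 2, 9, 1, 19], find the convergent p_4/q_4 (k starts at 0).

240/73

Using pₖ = aₖpₖ₋₁ + pₖ₋₂, qₖ = aₖqₖ₋₁ + qₖ₋₂ (with p₋₁=1, p₋₂=0, q₋₁=0, q₋₂=1):
  k=0: a=3, p=3, q=1
  k=1: a=3, p=10, q=3
  k=2: a=2, p=23, q=7
  k=3: a=9, p=217, q=66
  k=4: a=1, p=240, q=73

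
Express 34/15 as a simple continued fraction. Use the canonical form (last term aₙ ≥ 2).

34 = 2·15 + 4
15 = 3·4 + 3
4 = 1·3 + 1
3 = 3·1 + 0  (stop)
So 34/15 = [2; 3, 1, 3].

[2; 3, 1, 3]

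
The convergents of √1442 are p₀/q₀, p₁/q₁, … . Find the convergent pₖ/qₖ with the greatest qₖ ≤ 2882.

108187/2849

√1442 = [37; 1, 36, 1, 74, …] (period length 4).
Convergents:
  p_0/q_0 = 37/1
  p_1/q_1 = 38/1
  p_2/q_2 = 1405/37
  p_3/q_3 = 1443/38
  p_4/q_4 = 108187/2849
  p_5/q_5 = 109630/2887
q_4 = 2849 ≤ 2882 < 2887 = q_5, so the answer is 108187/2849.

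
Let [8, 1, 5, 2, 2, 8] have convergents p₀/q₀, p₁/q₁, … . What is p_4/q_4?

283/32

Using pₖ = aₖpₖ₋₁ + pₖ₋₂, qₖ = aₖqₖ₋₁ + qₖ₋₂ (with p₋₁=1, p₋₂=0, q₋₁=0, q₋₂=1):
  k=0: a=8, p=8, q=1
  k=1: a=1, p=9, q=1
  k=2: a=5, p=53, q=6
  k=3: a=2, p=115, q=13
  k=4: a=2, p=283, q=32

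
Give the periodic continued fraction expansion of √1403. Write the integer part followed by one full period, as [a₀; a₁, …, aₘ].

a₀ = ⌊√1403⌋ = 37.
With m₀=0, d₀=1 and mₖ₊₁ = dₖaₖ − mₖ, dₖ₊₁ = (n − mₖ₊₁²)/dₖ, aₖ₊₁ = ⌊(a₀+mₖ₊₁)/dₖ₊₁⌋:
  k=1: m=37, d=34, a=2
  k=2: m=31, d=13, a=5
  k=3: m=34, d=19, a=3
  k=4: m=23, d=46, a=1
  k=5: m=23, d=19, a=3
  k=6: m=34, d=13, a=5
  k=7: m=31, d=34, a=2
  k=8: m=37, d=1, a=74
d=1 and a=2a₀=74 at k=8, so the next step gives (m, d) = (37, 34) again — its k=1 value — and the period has length 8.

[37; 2, 5, 3, 1, 3, 5, 2, 74]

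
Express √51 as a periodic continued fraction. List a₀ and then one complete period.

[7; 7, 14]

a₀ = ⌊√51⌋ = 7.
With m₀=0, d₀=1 and mₖ₊₁ = dₖaₖ − mₖ, dₖ₊₁ = (n − mₖ₊₁²)/dₖ, aₖ₊₁ = ⌊(a₀+mₖ₊₁)/dₖ₊₁⌋:
  k=1: m=7, d=2, a=7
  k=2: m=7, d=1, a=14
d=1 and a=2a₀=14 at k=2, so the next step gives (m, d) = (7, 2) again — its k=1 value — and the period has length 2.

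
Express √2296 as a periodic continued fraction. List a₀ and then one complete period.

[47; 1, 10, 1, 94]

a₀ = ⌊√2296⌋ = 47.
With m₀=0, d₀=1 and mₖ₊₁ = dₖaₖ − mₖ, dₖ₊₁ = (n − mₖ₊₁²)/dₖ, aₖ₊₁ = ⌊(a₀+mₖ₊₁)/dₖ₊₁⌋:
  k=1: m=47, d=87, a=1
  k=2: m=40, d=8, a=10
  k=3: m=40, d=87, a=1
  k=4: m=47, d=1, a=94
d=1 and a=2a₀=94 at k=4, so the next step gives (m, d) = (47, 87) again — its k=1 value — and the period has length 4.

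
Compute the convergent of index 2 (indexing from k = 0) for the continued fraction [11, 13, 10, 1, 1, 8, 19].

1451/131

Using pₖ = aₖpₖ₋₁ + pₖ₋₂, qₖ = aₖqₖ₋₁ + qₖ₋₂ (with p₋₁=1, p₋₂=0, q₋₁=0, q₋₂=1):
  k=0: a=11, p=11, q=1
  k=1: a=13, p=144, q=13
  k=2: a=10, p=1451, q=131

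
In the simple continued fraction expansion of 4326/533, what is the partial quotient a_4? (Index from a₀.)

4326 = 8·533 + 62   →  a_0 = 8
533 = 8·62 + 37   →  a_1 = 8
62 = 1·37 + 25   →  a_2 = 1
37 = 1·25 + 12   →  a_3 = 1
25 = 2·12 + 1   →  a_4 = 2

2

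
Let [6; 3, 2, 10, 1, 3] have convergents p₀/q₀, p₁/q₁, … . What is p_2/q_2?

Using pₖ = aₖpₖ₋₁ + pₖ₋₂, qₖ = aₖqₖ₋₁ + qₖ₋₂ (with p₋₁=1, p₋₂=0, q₋₁=0, q₋₂=1):
  k=0: a=6, p=6, q=1
  k=1: a=3, p=19, q=3
  k=2: a=2, p=44, q=7

44/7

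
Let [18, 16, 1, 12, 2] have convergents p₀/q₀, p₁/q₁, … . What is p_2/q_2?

Using pₖ = aₖpₖ₋₁ + pₖ₋₂, qₖ = aₖqₖ₋₁ + qₖ₋₂ (with p₋₁=1, p₋₂=0, q₋₁=0, q₋₂=1):
  k=0: a=18, p=18, q=1
  k=1: a=16, p=289, q=16
  k=2: a=1, p=307, q=17

307/17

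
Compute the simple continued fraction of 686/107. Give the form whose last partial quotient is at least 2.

686 = 6*107 + 44
107 = 2*44 + 19
44 = 2*19 + 6
19 = 3*6 + 1
6 = 6*1 + 0  (stop)
So 686/107 = [6; 2, 2, 3, 6].

[6; 2, 2, 3, 6]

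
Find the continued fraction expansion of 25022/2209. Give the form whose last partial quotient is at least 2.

[11; 3, 18, 13, 3]

25022 = 11·2209 + 723
2209 = 3·723 + 40
723 = 18·40 + 3
40 = 13·3 + 1
3 = 3·1 + 0  (stop)
So 25022/2209 = [11; 3, 18, 13, 3].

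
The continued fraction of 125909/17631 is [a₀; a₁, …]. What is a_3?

125909 = 7·17631 + 2492   →  a_0 = 7
17631 = 7·2492 + 187   →  a_1 = 7
2492 = 13·187 + 61   →  a_2 = 13
187 = 3·61 + 4   →  a_3 = 3

3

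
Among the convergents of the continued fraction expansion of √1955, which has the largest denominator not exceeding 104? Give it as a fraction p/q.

2874/65

√1955 = [44; 4, 1, 1, 1, 4, 88, …] (period length 6).
Convergents:
  p_0/q_0 = 44/1
  p_1/q_1 = 177/4
  p_2/q_2 = 221/5
  p_3/q_3 = 398/9
  p_4/q_4 = 619/14
  p_5/q_5 = 2874/65
  p_6/q_6 = 253531/5734
q_5 = 65 ≤ 104 < 5734 = q_6, so the answer is 2874/65.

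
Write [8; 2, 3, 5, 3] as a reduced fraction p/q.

995/118

Using pₖ = aₖpₖ₋₁ + pₖ₋₂ and qₖ = aₖqₖ₋₁ + qₖ₋₂:
  k=0: a=8, p=8, q=1
  k=1: a=2, p=17, q=2
  k=2: a=3, p=59, q=7
  k=3: a=5, p=312, q=37
  k=4: a=3, p=995, q=118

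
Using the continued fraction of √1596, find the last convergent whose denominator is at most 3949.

√1596 = [39; 1, 18, 1, 78, …] (period length 4).
Convergents:
  p_0/q_0 = 39/1
  p_1/q_1 = 40/1
  p_2/q_2 = 759/19
  p_3/q_3 = 799/20
  p_4/q_4 = 63081/1579
  p_5/q_5 = 63880/1599
  p_6/q_6 = 1212921/30361
q_5 = 1599 ≤ 3949 < 30361 = q_6, so the answer is 63880/1599.

63880/1599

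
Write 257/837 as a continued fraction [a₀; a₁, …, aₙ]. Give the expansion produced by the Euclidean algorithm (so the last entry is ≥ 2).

[0; 3, 3, 1, 8, 2, 3]

257 = 0*837 + 257
837 = 3*257 + 66
257 = 3*66 + 59
66 = 1*59 + 7
59 = 8*7 + 3
7 = 2*3 + 1
3 = 3*1 + 0  (stop)
So 257/837 = [0; 3, 3, 1, 8, 2, 3].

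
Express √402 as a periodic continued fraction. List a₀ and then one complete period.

[20; 20, 40]

a₀ = ⌊√402⌋ = 20.
With m₀=0, d₀=1 and mₖ₊₁ = dₖaₖ − mₖ, dₖ₊₁ = (n − mₖ₊₁²)/dₖ, aₖ₊₁ = ⌊(a₀+mₖ₊₁)/dₖ₊₁⌋:
  k=1: m=20, d=2, a=20
  k=2: m=20, d=1, a=40
d=1 and a=2a₀=40 at k=2, so the next step gives (m, d) = (20, 2) again — its k=1 value — and the period has length 2.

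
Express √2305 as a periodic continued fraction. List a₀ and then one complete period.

[48; 96]

a₀ = ⌊√2305⌋ = 48.
With m₀=0, d₀=1 and mₖ₊₁ = dₖaₖ − mₖ, dₖ₊₁ = (n − mₖ₊₁²)/dₖ, aₖ₊₁ = ⌊(a₀+mₖ₊₁)/dₖ₊₁⌋:
  k=1: m=48, d=1, a=96
d=1 and a=2a₀=96 at k=1, so the next step gives (m, d) = (48, 1) again — its k=1 value — and the period has length 1.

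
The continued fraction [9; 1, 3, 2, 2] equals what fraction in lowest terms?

215/22

Using pₖ = aₖpₖ₋₁ + pₖ₋₂ and qₖ = aₖqₖ₋₁ + qₖ₋₂:
  k=0: a=9, p=9, q=1
  k=1: a=1, p=10, q=1
  k=2: a=3, p=39, q=4
  k=3: a=2, p=88, q=9
  k=4: a=2, p=215, q=22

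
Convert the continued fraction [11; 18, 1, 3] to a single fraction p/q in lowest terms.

Using pₖ = aₖpₖ₋₁ + pₖ₋₂ and qₖ = aₖqₖ₋₁ + qₖ₋₂:
  k=0: a=11, p=11, q=1
  k=1: a=18, p=199, q=18
  k=2: a=1, p=210, q=19
  k=3: a=3, p=829, q=75

829/75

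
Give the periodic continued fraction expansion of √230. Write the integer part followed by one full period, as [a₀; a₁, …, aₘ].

[15; 6, 30]

a₀ = ⌊√230⌋ = 15.
With m₀=0, d₀=1 and mₖ₊₁ = dₖaₖ − mₖ, dₖ₊₁ = (n − mₖ₊₁²)/dₖ, aₖ₊₁ = ⌊(a₀+mₖ₊₁)/dₖ₊₁⌋:
  k=1: m=15, d=5, a=6
  k=2: m=15, d=1, a=30
d=1 and a=2a₀=30 at k=2, so the next step gives (m, d) = (15, 5) again — its k=1 value — and the period has length 2.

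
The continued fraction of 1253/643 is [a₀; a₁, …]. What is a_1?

1

1253 = 1·643 + 610   →  a_0 = 1
643 = 1·610 + 33   →  a_1 = 1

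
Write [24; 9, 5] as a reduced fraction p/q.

1109/46

Fold from the inside: start with 5/1.
  9 + 1/5 = 46/5
  24 + 5/46 = 1109/46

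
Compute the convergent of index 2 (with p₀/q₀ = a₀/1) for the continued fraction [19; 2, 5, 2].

Using pₖ = aₖpₖ₋₁ + pₖ₋₂, qₖ = aₖqₖ₋₁ + qₖ₋₂ (with p₋₁=1, p₋₂=0, q₋₁=0, q₋₂=1):
  k=0: a=19, p=19, q=1
  k=1: a=2, p=39, q=2
  k=2: a=5, p=214, q=11

214/11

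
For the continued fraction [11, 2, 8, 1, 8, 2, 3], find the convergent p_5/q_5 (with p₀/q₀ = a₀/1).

4096/357

Using pₖ = aₖpₖ₋₁ + pₖ₋₂, qₖ = aₖqₖ₋₁ + qₖ₋₂ (with p₋₁=1, p₋₂=0, q₋₁=0, q₋₂=1):
  k=0: a=11, p=11, q=1
  k=1: a=2, p=23, q=2
  k=2: a=8, p=195, q=17
  k=3: a=1, p=218, q=19
  k=4: a=8, p=1939, q=169
  k=5: a=2, p=4096, q=357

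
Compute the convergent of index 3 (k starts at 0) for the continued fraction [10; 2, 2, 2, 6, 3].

125/12

Using pₖ = aₖpₖ₋₁ + pₖ₋₂, qₖ = aₖqₖ₋₁ + qₖ₋₂ (with p₋₁=1, p₋₂=0, q₋₁=0, q₋₂=1):
  k=0: a=10, p=10, q=1
  k=1: a=2, p=21, q=2
  k=2: a=2, p=52, q=5
  k=3: a=2, p=125, q=12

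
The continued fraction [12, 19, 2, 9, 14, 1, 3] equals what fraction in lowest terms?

Using pₖ = aₖpₖ₋₁ + pₖ₋₂ and qₖ = aₖqₖ₋₁ + qₖ₋₂:
  k=0: a=12, p=12, q=1
  k=1: a=19, p=229, q=19
  k=2: a=2, p=470, q=39
  k=3: a=9, p=4459, q=370
  k=4: a=14, p=62896, q=5219
  k=5: a=1, p=67355, q=5589
  k=6: a=3, p=264961, q=21986

264961/21986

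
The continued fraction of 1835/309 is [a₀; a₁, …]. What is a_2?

15

1835 = 5·309 + 290   →  a_0 = 5
309 = 1·290 + 19   →  a_1 = 1
290 = 15·19 + 5   →  a_2 = 15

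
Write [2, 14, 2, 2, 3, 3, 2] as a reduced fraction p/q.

3847/1859

Fold from the inside: start with 2/1.
  3 + 1/2 = 7/2
  3 + 2/7 = 23/7
  2 + 7/23 = 53/23
  2 + 23/53 = 129/53
  14 + 53/129 = 1859/129
  2 + 129/1859 = 3847/1859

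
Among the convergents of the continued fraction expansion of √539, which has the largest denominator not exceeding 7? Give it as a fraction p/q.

116/5

√539 = [23; 4, 1, 1, 1, 1, 1, 4, 46, …] (period length 8).
Convergents:
  p_0/q_0 = 23/1
  p_1/q_1 = 93/4
  p_2/q_2 = 116/5
  p_3/q_3 = 209/9
q_2 = 5 ≤ 7 < 9 = q_3, so the answer is 116/5.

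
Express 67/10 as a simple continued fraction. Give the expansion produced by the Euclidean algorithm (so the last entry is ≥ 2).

67 = 6·10 + 7
10 = 1·7 + 3
7 = 2·3 + 1
3 = 3·1 + 0  (stop)
So 67/10 = [6; 1, 2, 3].

[6; 1, 2, 3]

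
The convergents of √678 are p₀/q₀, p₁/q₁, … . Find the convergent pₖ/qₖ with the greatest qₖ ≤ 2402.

35230/1353

√678 = [26; 26, 52, …] (period length 2).
Convergents:
  p_0/q_0 = 26/1
  p_1/q_1 = 677/26
  p_2/q_2 = 35230/1353
  p_3/q_3 = 916657/35204
q_2 = 1353 ≤ 2402 < 35204 = q_3, so the answer is 35230/1353.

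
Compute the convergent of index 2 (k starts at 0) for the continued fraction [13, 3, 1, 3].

Using pₖ = aₖpₖ₋₁ + pₖ₋₂, qₖ = aₖqₖ₋₁ + qₖ₋₂ (with p₋₁=1, p₋₂=0, q₋₁=0, q₋₂=1):
  k=0: a=13, p=13, q=1
  k=1: a=3, p=40, q=3
  k=2: a=1, p=53, q=4

53/4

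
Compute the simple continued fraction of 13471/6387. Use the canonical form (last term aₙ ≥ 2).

13471 = 2·6387 + 697
6387 = 9·697 + 114
697 = 6·114 + 13
114 = 8·13 + 10
13 = 1·10 + 3
10 = 3·3 + 1
3 = 3·1 + 0  (stop)
So 13471/6387 = [2; 9, 6, 8, 1, 3, 3].

[2; 9, 6, 8, 1, 3, 3]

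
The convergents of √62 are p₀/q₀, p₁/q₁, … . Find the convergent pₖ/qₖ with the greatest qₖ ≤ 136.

√62 = [7; 1, 6, 1, 14, …] (period length 4).
Convergents:
  p_0/q_0 = 7/1
  p_1/q_1 = 8/1
  p_2/q_2 = 55/7
  p_3/q_3 = 63/8
  p_4/q_4 = 937/119
  p_5/q_5 = 1000/127
  p_6/q_6 = 6937/881
q_5 = 127 ≤ 136 < 881 = q_6, so the answer is 1000/127.

1000/127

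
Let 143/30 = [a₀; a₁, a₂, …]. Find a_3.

3

143 = 4·30 + 23   →  a_0 = 4
30 = 1·23 + 7   →  a_1 = 1
23 = 3·7 + 2   →  a_2 = 3
7 = 3·2 + 1   →  a_3 = 3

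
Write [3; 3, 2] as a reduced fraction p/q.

23/7

Using pₖ = aₖpₖ₋₁ + pₖ₋₂ and qₖ = aₖqₖ₋₁ + qₖ₋₂:
  k=0: a=3, p=3, q=1
  k=1: a=3, p=10, q=3
  k=2: a=2, p=23, q=7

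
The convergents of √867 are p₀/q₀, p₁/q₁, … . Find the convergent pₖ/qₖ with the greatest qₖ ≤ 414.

7744/263

√867 = [29; 2, 4, 29, 4, 2, 58, …] (period length 6).
Convergents:
  p_0/q_0 = 29/1
  p_1/q_1 = 59/2
  p_2/q_2 = 265/9
  p_3/q_3 = 7744/263
  p_4/q_4 = 31241/1061
q_3 = 263 ≤ 414 < 1061 = q_4, so the answer is 7744/263.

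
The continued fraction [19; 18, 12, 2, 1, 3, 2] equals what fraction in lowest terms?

Using pₖ = aₖpₖ₋₁ + pₖ₋₂ and qₖ = aₖqₖ₋₁ + qₖ₋₂:
  k=0: a=19, p=19, q=1
  k=1: a=18, p=343, q=18
  k=2: a=12, p=4135, q=217
  k=3: a=2, p=8613, q=452
  k=4: a=1, p=12748, q=669
  k=5: a=3, p=46857, q=2459
  k=6: a=2, p=106462, q=5587

106462/5587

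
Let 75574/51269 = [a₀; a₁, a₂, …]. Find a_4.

75574 = 1·51269 + 24305   →  a_0 = 1
51269 = 2·24305 + 2659   →  a_1 = 2
24305 = 9·2659 + 374   →  a_2 = 9
2659 = 7·374 + 41   →  a_3 = 7
374 = 9·41 + 5   →  a_4 = 9

9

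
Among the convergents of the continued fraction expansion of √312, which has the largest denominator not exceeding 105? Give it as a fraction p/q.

1837/104

√312 = [17; 1, 1, 1, 34, …] (period length 4).
Convergents:
  p_0/q_0 = 17/1
  p_1/q_1 = 18/1
  p_2/q_2 = 35/2
  p_3/q_3 = 53/3
  p_4/q_4 = 1837/104
  p_5/q_5 = 1890/107
q_4 = 104 ≤ 105 < 107 = q_5, so the answer is 1837/104.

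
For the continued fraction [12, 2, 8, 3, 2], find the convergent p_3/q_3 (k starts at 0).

661/53

Using pₖ = aₖpₖ₋₁ + pₖ₋₂, qₖ = aₖqₖ₋₁ + qₖ₋₂ (with p₋₁=1, p₋₂=0, q₋₁=0, q₋₂=1):
  k=0: a=12, p=12, q=1
  k=1: a=2, p=25, q=2
  k=2: a=8, p=212, q=17
  k=3: a=3, p=661, q=53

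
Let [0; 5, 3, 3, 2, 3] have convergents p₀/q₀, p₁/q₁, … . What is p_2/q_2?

3/16

Using pₖ = aₖpₖ₋₁ + pₖ₋₂, qₖ = aₖqₖ₋₁ + qₖ₋₂ (with p₋₁=1, p₋₂=0, q₋₁=0, q₋₂=1):
  k=0: a=0, p=0, q=1
  k=1: a=5, p=1, q=5
  k=2: a=3, p=3, q=16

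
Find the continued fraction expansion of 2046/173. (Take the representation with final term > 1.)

[11; 1, 4, 1, 3, 3, 2]

2046 = 11*173 + 143
173 = 1*143 + 30
143 = 4*30 + 23
30 = 1*23 + 7
23 = 3*7 + 2
7 = 3*2 + 1
2 = 2*1 + 0  (stop)
So 2046/173 = [11; 1, 4, 1, 3, 3, 2].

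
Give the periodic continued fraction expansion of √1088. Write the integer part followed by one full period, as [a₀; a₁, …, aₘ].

[32; 1, 64]

a₀ = ⌊√1088⌋ = 32.
With m₀=0, d₀=1 and mₖ₊₁ = dₖaₖ − mₖ, dₖ₊₁ = (n − mₖ₊₁²)/dₖ, aₖ₊₁ = ⌊(a₀+mₖ₊₁)/dₖ₊₁⌋:
  k=1: m=32, d=64, a=1
  k=2: m=32, d=1, a=64
d=1 and a=2a₀=64 at k=2, so the next step gives (m, d) = (32, 64) again — its k=1 value — and the period has length 2.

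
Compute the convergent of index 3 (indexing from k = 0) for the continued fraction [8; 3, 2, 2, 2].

Using pₖ = aₖpₖ₋₁ + pₖ₋₂, qₖ = aₖqₖ₋₁ + qₖ₋₂ (with p₋₁=1, p₋₂=0, q₋₁=0, q₋₂=1):
  k=0: a=8, p=8, q=1
  k=1: a=3, p=25, q=3
  k=2: a=2, p=58, q=7
  k=3: a=2, p=141, q=17

141/17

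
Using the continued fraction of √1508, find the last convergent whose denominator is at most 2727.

√1508 = [38; 1, 4, 1, 76, …] (period length 4).
Convergents:
  p_0/q_0 = 38/1
  p_1/q_1 = 39/1
  p_2/q_2 = 194/5
  p_3/q_3 = 233/6
  p_4/q_4 = 17902/461
  p_5/q_5 = 18135/467
  p_6/q_6 = 90442/2329
  p_7/q_7 = 108577/2796
q_6 = 2329 ≤ 2727 < 2796 = q_7, so the answer is 90442/2329.

90442/2329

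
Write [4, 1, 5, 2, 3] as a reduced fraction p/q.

Using pₖ = aₖpₖ₋₁ + pₖ₋₂ and qₖ = aₖqₖ₋₁ + qₖ₋₂:
  k=0: a=4, p=4, q=1
  k=1: a=1, p=5, q=1
  k=2: a=5, p=29, q=6
  k=3: a=2, p=63, q=13
  k=4: a=3, p=218, q=45

218/45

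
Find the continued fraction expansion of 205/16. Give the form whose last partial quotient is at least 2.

[12; 1, 4, 3]

205 = 12·16 + 13
16 = 1·13 + 3
13 = 4·3 + 1
3 = 3·1 + 0  (stop)
So 205/16 = [12; 1, 4, 3].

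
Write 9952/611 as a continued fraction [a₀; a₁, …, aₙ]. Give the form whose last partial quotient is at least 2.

[16; 3, 2, 8, 3, 3]

9952 = 16·611 + 176
611 = 3·176 + 83
176 = 2·83 + 10
83 = 8·10 + 3
10 = 3·3 + 1
3 = 3·1 + 0  (stop)
So 9952/611 = [16; 3, 2, 8, 3, 3].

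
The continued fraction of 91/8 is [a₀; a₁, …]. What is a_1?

2

91 = 11·8 + 3   →  a_0 = 11
8 = 2·3 + 2   →  a_1 = 2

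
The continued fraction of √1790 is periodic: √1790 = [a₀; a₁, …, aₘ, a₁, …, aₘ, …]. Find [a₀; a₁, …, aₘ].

a₀ = ⌊√1790⌋ = 42.
With m₀=0, d₀=1 and mₖ₊₁ = dₖaₖ − mₖ, dₖ₊₁ = (n − mₖ₊₁²)/dₖ, aₖ₊₁ = ⌊(a₀+mₖ₊₁)/dₖ₊₁⌋:
  k=1: m=42, d=26, a=3
  k=2: m=36, d=19, a=4
  k=3: m=40, d=10, a=8
  k=4: m=40, d=19, a=4
  k=5: m=36, d=26, a=3
  k=6: m=42, d=1, a=84
d=1 and a=2a₀=84 at k=6, so the next step gives (m, d) = (42, 26) again — its k=1 value — and the period has length 6.

[42; 3, 4, 8, 4, 3, 84]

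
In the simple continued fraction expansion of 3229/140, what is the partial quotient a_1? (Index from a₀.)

15

3229 = 23·140 + 9   →  a_0 = 23
140 = 15·9 + 5   →  a_1 = 15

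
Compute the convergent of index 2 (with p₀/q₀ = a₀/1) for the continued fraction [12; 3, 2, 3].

Using pₖ = aₖpₖ₋₁ + pₖ₋₂, qₖ = aₖqₖ₋₁ + qₖ₋₂ (with p₋₁=1, p₋₂=0, q₋₁=0, q₋₂=1):
  k=0: a=12, p=12, q=1
  k=1: a=3, p=37, q=3
  k=2: a=2, p=86, q=7

86/7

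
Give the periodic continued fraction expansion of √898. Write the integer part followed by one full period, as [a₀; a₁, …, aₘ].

a₀ = ⌊√898⌋ = 29.
With m₀=0, d₀=1 and mₖ₊₁ = dₖaₖ − mₖ, dₖ₊₁ = (n − mₖ₊₁²)/dₖ, aₖ₊₁ = ⌊(a₀+mₖ₊₁)/dₖ₊₁⌋:
  k=1: m=29, d=57, a=1
  k=2: m=28, d=2, a=28
  k=3: m=28, d=57, a=1
  k=4: m=29, d=1, a=58
d=1 and a=2a₀=58 at k=4, so the next step gives (m, d) = (29, 57) again — its k=1 value — and the period has length 4.

[29; 1, 28, 1, 58]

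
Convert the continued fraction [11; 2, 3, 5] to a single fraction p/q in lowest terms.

Fold from the inside: start with 5/1.
  3 + 1/5 = 16/5
  2 + 5/16 = 37/16
  11 + 16/37 = 423/37

423/37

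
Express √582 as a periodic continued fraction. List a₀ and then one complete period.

a₀ = ⌊√582⌋ = 24.
With m₀=0, d₀=1 and mₖ₊₁ = dₖaₖ − mₖ, dₖ₊₁ = (n − mₖ₊₁²)/dₖ, aₖ₊₁ = ⌊(a₀+mₖ₊₁)/dₖ₊₁⌋:
  k=1: m=24, d=6, a=8
  k=2: m=24, d=1, a=48
d=1 and a=2a₀=48 at k=2, so the next step gives (m, d) = (24, 6) again — its k=1 value — and the period has length 2.

[24; 8, 48]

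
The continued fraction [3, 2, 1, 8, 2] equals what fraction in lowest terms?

184/55

Fold from the inside: start with 2/1.
  8 + 1/2 = 17/2
  1 + 2/17 = 19/17
  2 + 17/19 = 55/19
  3 + 19/55 = 184/55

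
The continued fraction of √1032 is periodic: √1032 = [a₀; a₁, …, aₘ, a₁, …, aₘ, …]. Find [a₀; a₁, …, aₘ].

a₀ = ⌊√1032⌋ = 32.
With m₀=0, d₀=1 and mₖ₊₁ = dₖaₖ − mₖ, dₖ₊₁ = (n − mₖ₊₁²)/dₖ, aₖ₊₁ = ⌊(a₀+mₖ₊₁)/dₖ₊₁⌋:
  k=1: m=32, d=8, a=8
  k=2: m=32, d=1, a=64
d=1 and a=2a₀=64 at k=2, so the next step gives (m, d) = (32, 8) again — its k=1 value — and the period has length 2.

[32; 8, 64]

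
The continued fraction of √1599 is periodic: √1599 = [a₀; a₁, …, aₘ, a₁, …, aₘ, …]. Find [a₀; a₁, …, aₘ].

a₀ = ⌊√1599⌋ = 39.
With m₀=0, d₀=1 and mₖ₊₁ = dₖaₖ − mₖ, dₖ₊₁ = (n − mₖ₊₁²)/dₖ, aₖ₊₁ = ⌊(a₀+mₖ₊₁)/dₖ₊₁⌋:
  k=1: m=39, d=78, a=1
  k=2: m=39, d=1, a=78
d=1 and a=2a₀=78 at k=2, so the next step gives (m, d) = (39, 78) again — its k=1 value — and the period has length 2.

[39; 1, 78]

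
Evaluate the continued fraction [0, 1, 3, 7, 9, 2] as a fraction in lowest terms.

424/559

Fold from the inside: start with 2/1.
  9 + 1/2 = 19/2
  7 + 2/19 = 135/19
  3 + 19/135 = 424/135
  1 + 135/424 = 559/424
  0 + 424/559 = 424/559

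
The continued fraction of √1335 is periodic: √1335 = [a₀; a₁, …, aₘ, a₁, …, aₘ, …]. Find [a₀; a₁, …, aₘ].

a₀ = ⌊√1335⌋ = 36.

[36; 1, 1, 6, 7, 6, 1, 1, 72]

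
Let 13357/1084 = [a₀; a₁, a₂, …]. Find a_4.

13357 = 12·1084 + 349   →  a_0 = 12
1084 = 3·349 + 37   →  a_1 = 3
349 = 9·37 + 16   →  a_2 = 9
37 = 2·16 + 5   →  a_3 = 2
16 = 3·5 + 1   →  a_4 = 3

3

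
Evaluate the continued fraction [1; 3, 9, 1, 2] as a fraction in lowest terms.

Using pₖ = aₖpₖ₋₁ + pₖ₋₂ and qₖ = aₖqₖ₋₁ + qₖ₋₂:
  k=0: a=1, p=1, q=1
  k=1: a=3, p=4, q=3
  k=2: a=9, p=37, q=28
  k=3: a=1, p=41, q=31
  k=4: a=2, p=119, q=90

119/90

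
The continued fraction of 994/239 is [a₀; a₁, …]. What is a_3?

2

994 = 4·239 + 38   →  a_0 = 4
239 = 6·38 + 11   →  a_1 = 6
38 = 3·11 + 5   →  a_2 = 3
11 = 2·5 + 1   →  a_3 = 2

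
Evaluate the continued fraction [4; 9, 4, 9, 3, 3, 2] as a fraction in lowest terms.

33379/8125

Fold from the inside: start with 2/1.
  3 + 1/2 = 7/2
  3 + 2/7 = 23/7
  9 + 7/23 = 214/23
  4 + 23/214 = 879/214
  9 + 214/879 = 8125/879
  4 + 879/8125 = 33379/8125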